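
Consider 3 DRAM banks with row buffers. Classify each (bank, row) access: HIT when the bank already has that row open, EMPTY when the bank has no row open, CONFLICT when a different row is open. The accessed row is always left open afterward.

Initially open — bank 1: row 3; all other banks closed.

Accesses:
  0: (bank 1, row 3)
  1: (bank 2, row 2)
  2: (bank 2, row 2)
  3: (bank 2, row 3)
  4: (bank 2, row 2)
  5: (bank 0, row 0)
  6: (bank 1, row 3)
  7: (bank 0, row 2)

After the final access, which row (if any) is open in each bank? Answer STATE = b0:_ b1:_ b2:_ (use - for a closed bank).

0: bank 1 row 3 — prev 3 → HIT
1: bank 2 row 2 — prev None → EMPTY
2: bank 2 row 2 — prev 2 → HIT
3: bank 2 row 3 — prev 2 → CONFLICT
4: bank 2 row 2 — prev 3 → CONFLICT
5: bank 0 row 0 — prev None → EMPTY
6: bank 1 row 3 — prev 3 → HIT
7: bank 0 row 2 — prev 0 → CONFLICT

STATE = b0:2 b1:3 b2:2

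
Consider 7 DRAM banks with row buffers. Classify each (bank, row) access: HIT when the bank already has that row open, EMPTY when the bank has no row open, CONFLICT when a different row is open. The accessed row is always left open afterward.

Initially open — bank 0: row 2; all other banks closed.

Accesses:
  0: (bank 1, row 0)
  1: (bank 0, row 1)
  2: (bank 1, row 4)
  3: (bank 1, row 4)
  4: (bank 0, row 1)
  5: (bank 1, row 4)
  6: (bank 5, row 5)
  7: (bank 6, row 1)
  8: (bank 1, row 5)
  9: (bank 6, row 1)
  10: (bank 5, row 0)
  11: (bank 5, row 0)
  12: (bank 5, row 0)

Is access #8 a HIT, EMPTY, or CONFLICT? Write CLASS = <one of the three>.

#0 (1,0) E
#1 (0,1) C  (was 2)
#2 (1,4) C  (was 0)
#3 (1,4) H  (was 4)
#4 (0,1) H  (was 1)
#5 (1,4) H  (was 4)
#6 (5,5) E
#7 (6,1) E
#8 (1,5) C  (was 4)
#9 (6,1) H  (was 1)
#10 (5,0) C  (was 5)
#11 (5,0) H  (was 0)
#12 (5,0) H  (was 0)

CLASS = CONFLICT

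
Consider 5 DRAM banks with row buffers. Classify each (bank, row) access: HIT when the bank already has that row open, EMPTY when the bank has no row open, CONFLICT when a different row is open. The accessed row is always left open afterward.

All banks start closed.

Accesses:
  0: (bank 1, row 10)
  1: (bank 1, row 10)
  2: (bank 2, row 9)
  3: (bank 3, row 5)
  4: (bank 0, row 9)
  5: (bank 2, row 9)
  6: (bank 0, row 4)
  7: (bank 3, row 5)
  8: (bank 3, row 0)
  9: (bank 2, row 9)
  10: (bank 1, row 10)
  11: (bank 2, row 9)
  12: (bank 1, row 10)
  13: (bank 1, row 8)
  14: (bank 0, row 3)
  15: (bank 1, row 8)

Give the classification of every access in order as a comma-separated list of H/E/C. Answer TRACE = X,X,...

TRACE = E,H,E,E,E,H,C,H,C,H,H,H,H,C,C,H

  [0] b1 r10: no row ⇒ E
  [1] b1 r10: had r10 ⇒ H
  [2] b2 r9: no row ⇒ E
  [3] b3 r5: no row ⇒ E
  [4] b0 r9: no row ⇒ E
  [5] b2 r9: had r9 ⇒ H
  [6] b0 r4: had r9 ⇒ C
  [7] b3 r5: had r5 ⇒ H
  [8] b3 r0: had r5 ⇒ C
  [9] b2 r9: had r9 ⇒ H
  [10] b1 r10: had r10 ⇒ H
  [11] b2 r9: had r9 ⇒ H
  [12] b1 r10: had r10 ⇒ H
  [13] b1 r8: had r10 ⇒ C
  [14] b0 r3: had r4 ⇒ C
  [15] b1 r8: had r8 ⇒ H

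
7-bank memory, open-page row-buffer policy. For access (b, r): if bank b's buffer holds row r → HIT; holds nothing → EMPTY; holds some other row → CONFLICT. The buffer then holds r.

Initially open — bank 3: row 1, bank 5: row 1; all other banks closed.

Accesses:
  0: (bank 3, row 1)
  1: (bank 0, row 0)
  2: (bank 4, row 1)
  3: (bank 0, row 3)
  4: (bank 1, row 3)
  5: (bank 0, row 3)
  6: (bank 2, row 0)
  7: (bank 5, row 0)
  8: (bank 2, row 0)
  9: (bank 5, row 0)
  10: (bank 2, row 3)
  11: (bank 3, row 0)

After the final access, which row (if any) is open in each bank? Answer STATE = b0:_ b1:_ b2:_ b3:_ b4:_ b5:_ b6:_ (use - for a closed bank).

#0 (3,1) H  (was 1)
#1 (0,0) E
#2 (4,1) E
#3 (0,3) C  (was 0)
#4 (1,3) E
#5 (0,3) H  (was 3)
#6 (2,0) E
#7 (5,0) C  (was 1)
#8 (2,0) H  (was 0)
#9 (5,0) H  (was 0)
#10 (2,3) C  (was 0)
#11 (3,0) C  (was 1)

STATE = b0:3 b1:3 b2:3 b3:0 b4:1 b5:0 b6:-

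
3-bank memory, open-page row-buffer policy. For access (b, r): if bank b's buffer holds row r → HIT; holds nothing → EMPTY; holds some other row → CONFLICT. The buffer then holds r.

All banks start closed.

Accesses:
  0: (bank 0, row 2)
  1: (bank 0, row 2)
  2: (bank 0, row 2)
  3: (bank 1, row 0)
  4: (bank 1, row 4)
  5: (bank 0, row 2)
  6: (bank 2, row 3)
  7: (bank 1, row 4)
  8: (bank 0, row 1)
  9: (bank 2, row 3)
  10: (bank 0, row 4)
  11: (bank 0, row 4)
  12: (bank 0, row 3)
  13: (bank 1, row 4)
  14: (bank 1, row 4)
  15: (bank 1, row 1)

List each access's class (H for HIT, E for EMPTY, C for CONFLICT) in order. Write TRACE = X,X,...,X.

TRACE = E,H,H,E,C,H,E,H,C,H,C,H,C,H,H,C

0: bank 0 row 2 — prev None → EMPTY
1: bank 0 row 2 — prev 2 → HIT
2: bank 0 row 2 — prev 2 → HIT
3: bank 1 row 0 — prev None → EMPTY
4: bank 1 row 4 — prev 0 → CONFLICT
5: bank 0 row 2 — prev 2 → HIT
6: bank 2 row 3 — prev None → EMPTY
7: bank 1 row 4 — prev 4 → HIT
8: bank 0 row 1 — prev 2 → CONFLICT
9: bank 2 row 3 — prev 3 → HIT
10: bank 0 row 4 — prev 1 → CONFLICT
11: bank 0 row 4 — prev 4 → HIT
12: bank 0 row 3 — prev 4 → CONFLICT
13: bank 1 row 4 — prev 4 → HIT
14: bank 1 row 4 — prev 4 → HIT
15: bank 1 row 1 — prev 4 → CONFLICT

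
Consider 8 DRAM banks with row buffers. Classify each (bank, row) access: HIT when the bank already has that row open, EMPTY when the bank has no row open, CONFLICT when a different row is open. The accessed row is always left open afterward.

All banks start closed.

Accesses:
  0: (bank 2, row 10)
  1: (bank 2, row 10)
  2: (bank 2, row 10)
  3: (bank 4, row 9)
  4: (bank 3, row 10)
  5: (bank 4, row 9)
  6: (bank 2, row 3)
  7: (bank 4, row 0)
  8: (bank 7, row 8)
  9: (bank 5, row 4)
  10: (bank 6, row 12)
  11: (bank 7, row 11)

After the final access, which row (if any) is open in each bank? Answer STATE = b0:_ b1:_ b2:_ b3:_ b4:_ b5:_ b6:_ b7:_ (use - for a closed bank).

  [0] b2 r10: no row ⇒ E
  [1] b2 r10: had r10 ⇒ H
  [2] b2 r10: had r10 ⇒ H
  [3] b4 r9: no row ⇒ E
  [4] b3 r10: no row ⇒ E
  [5] b4 r9: had r9 ⇒ H
  [6] b2 r3: had r10 ⇒ C
  [7] b4 r0: had r9 ⇒ C
  [8] b7 r8: no row ⇒ E
  [9] b5 r4: no row ⇒ E
  [10] b6 r12: no row ⇒ E
  [11] b7 r11: had r8 ⇒ C

STATE = b0:- b1:- b2:3 b3:10 b4:0 b5:4 b6:12 b7:11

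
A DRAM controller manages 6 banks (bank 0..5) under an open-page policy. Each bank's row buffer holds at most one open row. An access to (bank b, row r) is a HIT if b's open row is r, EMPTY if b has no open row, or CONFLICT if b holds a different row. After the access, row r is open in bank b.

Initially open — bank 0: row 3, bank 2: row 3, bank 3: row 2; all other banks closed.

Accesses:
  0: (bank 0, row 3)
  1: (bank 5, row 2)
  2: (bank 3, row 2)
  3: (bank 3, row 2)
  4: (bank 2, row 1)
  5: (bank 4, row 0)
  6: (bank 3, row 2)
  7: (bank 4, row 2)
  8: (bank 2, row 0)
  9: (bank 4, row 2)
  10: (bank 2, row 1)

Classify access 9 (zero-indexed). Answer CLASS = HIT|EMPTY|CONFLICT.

CLASS = HIT

0: bank 0 row 3 — prev 3 → HIT
1: bank 5 row 2 — prev None → EMPTY
2: bank 3 row 2 — prev 2 → HIT
3: bank 3 row 2 — prev 2 → HIT
4: bank 2 row 1 — prev 3 → CONFLICT
5: bank 4 row 0 — prev None → EMPTY
6: bank 3 row 2 — prev 2 → HIT
7: bank 4 row 2 — prev 0 → CONFLICT
8: bank 2 row 0 — prev 1 → CONFLICT
9: bank 4 row 2 — prev 2 → HIT
10: bank 2 row 1 — prev 0 → CONFLICT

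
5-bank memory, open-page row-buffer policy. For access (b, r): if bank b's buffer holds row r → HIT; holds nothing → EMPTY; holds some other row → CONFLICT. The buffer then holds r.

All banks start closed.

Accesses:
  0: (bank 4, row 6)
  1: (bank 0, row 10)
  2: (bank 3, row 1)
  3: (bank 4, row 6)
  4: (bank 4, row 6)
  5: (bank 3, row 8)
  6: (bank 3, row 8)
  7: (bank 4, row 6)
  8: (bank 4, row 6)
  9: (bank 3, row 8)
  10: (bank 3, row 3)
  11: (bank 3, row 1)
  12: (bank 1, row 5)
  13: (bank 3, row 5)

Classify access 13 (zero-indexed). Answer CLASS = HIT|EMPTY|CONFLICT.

CLASS = CONFLICT

#0 (4,6) E
#1 (0,10) E
#2 (3,1) E
#3 (4,6) H  (was 6)
#4 (4,6) H  (was 6)
#5 (3,8) C  (was 1)
#6 (3,8) H  (was 8)
#7 (4,6) H  (was 6)
#8 (4,6) H  (was 6)
#9 (3,8) H  (was 8)
#10 (3,3) C  (was 8)
#11 (3,1) C  (was 3)
#12 (1,5) E
#13 (3,5) C  (was 1)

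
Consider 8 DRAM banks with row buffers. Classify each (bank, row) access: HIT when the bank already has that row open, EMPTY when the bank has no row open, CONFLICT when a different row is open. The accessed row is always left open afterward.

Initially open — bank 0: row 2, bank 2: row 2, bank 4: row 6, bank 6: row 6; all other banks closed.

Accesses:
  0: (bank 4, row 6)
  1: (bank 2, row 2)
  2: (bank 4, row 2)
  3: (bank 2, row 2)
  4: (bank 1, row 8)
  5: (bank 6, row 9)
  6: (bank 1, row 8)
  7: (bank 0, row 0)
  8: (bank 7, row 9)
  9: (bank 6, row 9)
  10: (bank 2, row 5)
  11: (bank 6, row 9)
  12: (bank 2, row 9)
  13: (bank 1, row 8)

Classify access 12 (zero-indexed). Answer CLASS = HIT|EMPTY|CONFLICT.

CLASS = CONFLICT

#0 (4,6) H  (was 6)
#1 (2,2) H  (was 2)
#2 (4,2) C  (was 6)
#3 (2,2) H  (was 2)
#4 (1,8) E
#5 (6,9) C  (was 6)
#6 (1,8) H  (was 8)
#7 (0,0) C  (was 2)
#8 (7,9) E
#9 (6,9) H  (was 9)
#10 (2,5) C  (was 2)
#11 (6,9) H  (was 9)
#12 (2,9) C  (was 5)
#13 (1,8) H  (was 8)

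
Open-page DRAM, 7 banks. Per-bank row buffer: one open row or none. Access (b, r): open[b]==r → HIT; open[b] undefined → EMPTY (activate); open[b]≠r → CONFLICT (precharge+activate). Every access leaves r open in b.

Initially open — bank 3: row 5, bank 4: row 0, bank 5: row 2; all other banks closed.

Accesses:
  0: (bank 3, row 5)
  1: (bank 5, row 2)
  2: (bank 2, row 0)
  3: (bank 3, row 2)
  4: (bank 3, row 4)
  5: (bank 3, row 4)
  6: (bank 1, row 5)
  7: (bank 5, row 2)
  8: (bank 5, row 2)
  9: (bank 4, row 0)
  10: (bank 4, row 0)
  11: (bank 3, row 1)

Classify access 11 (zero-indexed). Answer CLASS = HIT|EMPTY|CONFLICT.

0: bank 3 row 5 — prev 5 → HIT
1: bank 5 row 2 — prev 2 → HIT
2: bank 2 row 0 — prev None → EMPTY
3: bank 3 row 2 — prev 5 → CONFLICT
4: bank 3 row 4 — prev 2 → CONFLICT
5: bank 3 row 4 — prev 4 → HIT
6: bank 1 row 5 — prev None → EMPTY
7: bank 5 row 2 — prev 2 → HIT
8: bank 5 row 2 — prev 2 → HIT
9: bank 4 row 0 — prev 0 → HIT
10: bank 4 row 0 — prev 0 → HIT
11: bank 3 row 1 — prev 4 → CONFLICT

CLASS = CONFLICT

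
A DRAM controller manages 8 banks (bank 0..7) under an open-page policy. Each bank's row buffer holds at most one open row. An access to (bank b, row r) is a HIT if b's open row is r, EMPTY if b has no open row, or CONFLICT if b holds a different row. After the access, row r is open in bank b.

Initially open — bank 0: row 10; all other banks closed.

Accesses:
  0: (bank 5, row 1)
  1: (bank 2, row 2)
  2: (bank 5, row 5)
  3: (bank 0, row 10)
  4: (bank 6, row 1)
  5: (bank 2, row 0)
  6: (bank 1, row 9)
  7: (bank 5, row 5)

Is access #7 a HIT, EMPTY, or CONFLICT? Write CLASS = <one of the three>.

CLASS = HIT

step 0: bank5 None->1 [EMPTY]
step 1: bank2 None->2 [EMPTY]
step 2: bank5 1->5 [CONFLICT]
step 3: bank0 10->10 [HIT]
step 4: bank6 None->1 [EMPTY]
step 5: bank2 2->0 [CONFLICT]
step 6: bank1 None->9 [EMPTY]
step 7: bank5 5->5 [HIT]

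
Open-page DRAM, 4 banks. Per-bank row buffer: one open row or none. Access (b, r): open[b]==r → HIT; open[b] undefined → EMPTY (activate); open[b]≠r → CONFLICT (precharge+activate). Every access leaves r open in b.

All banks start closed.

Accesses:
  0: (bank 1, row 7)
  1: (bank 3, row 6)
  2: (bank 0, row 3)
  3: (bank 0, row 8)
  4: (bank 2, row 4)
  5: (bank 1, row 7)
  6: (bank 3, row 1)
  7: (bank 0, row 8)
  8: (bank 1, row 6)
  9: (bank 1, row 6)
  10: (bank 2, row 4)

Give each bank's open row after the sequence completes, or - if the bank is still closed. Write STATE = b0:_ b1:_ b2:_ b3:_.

#0 (1,7) E
#1 (3,6) E
#2 (0,3) E
#3 (0,8) C  (was 3)
#4 (2,4) E
#5 (1,7) H  (was 7)
#6 (3,1) C  (was 6)
#7 (0,8) H  (was 8)
#8 (1,6) C  (was 7)
#9 (1,6) H  (was 6)
#10 (2,4) H  (was 4)

STATE = b0:8 b1:6 b2:4 b3:1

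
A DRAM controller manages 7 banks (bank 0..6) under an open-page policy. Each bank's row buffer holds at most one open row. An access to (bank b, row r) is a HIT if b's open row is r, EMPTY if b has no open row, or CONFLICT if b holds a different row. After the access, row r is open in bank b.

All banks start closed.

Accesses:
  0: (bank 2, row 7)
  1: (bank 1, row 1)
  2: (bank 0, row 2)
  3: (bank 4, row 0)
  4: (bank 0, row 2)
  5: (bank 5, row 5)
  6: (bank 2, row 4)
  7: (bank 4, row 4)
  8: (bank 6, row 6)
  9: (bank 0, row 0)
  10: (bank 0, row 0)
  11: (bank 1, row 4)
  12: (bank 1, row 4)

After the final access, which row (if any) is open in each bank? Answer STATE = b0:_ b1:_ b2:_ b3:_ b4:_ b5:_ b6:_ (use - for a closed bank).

#0 (2,7) E
#1 (1,1) E
#2 (0,2) E
#3 (4,0) E
#4 (0,2) H  (was 2)
#5 (5,5) E
#6 (2,4) C  (was 7)
#7 (4,4) C  (was 0)
#8 (6,6) E
#9 (0,0) C  (was 2)
#10 (0,0) H  (was 0)
#11 (1,4) C  (was 1)
#12 (1,4) H  (was 4)

STATE = b0:0 b1:4 b2:4 b3:- b4:4 b5:5 b6:6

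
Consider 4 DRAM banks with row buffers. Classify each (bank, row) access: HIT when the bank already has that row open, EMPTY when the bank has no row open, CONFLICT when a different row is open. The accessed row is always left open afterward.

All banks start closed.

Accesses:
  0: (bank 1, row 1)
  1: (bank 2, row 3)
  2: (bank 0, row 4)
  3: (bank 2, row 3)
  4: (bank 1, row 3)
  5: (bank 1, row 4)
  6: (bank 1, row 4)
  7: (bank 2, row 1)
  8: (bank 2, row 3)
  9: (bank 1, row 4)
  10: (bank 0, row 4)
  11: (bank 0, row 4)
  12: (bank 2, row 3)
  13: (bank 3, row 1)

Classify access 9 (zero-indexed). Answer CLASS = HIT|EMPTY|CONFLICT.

step 0: bank1 None->1 [EMPTY]
step 1: bank2 None->3 [EMPTY]
step 2: bank0 None->4 [EMPTY]
step 3: bank2 3->3 [HIT]
step 4: bank1 1->3 [CONFLICT]
step 5: bank1 3->4 [CONFLICT]
step 6: bank1 4->4 [HIT]
step 7: bank2 3->1 [CONFLICT]
step 8: bank2 1->3 [CONFLICT]
step 9: bank1 4->4 [HIT]
step 10: bank0 4->4 [HIT]
step 11: bank0 4->4 [HIT]
step 12: bank2 3->3 [HIT]
step 13: bank3 None->1 [EMPTY]

CLASS = HIT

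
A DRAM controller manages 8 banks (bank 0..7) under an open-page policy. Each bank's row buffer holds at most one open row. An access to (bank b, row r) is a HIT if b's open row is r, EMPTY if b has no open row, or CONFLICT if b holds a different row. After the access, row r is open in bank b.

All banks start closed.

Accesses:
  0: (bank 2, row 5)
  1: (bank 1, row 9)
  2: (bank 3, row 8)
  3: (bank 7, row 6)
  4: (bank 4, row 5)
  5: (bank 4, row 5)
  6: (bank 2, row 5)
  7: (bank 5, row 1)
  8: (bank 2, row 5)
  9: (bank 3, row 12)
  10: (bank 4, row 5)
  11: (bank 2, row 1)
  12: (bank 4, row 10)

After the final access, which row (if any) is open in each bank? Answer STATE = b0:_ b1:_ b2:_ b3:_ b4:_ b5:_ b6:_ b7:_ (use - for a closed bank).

STATE = b0:- b1:9 b2:1 b3:12 b4:10 b5:1 b6:- b7:6

  [0] b2 r5: no row ⇒ E
  [1] b1 r9: no row ⇒ E
  [2] b3 r8: no row ⇒ E
  [3] b7 r6: no row ⇒ E
  [4] b4 r5: no row ⇒ E
  [5] b4 r5: had r5 ⇒ H
  [6] b2 r5: had r5 ⇒ H
  [7] b5 r1: no row ⇒ E
  [8] b2 r5: had r5 ⇒ H
  [9] b3 r12: had r8 ⇒ C
  [10] b4 r5: had r5 ⇒ H
  [11] b2 r1: had r5 ⇒ C
  [12] b4 r10: had r5 ⇒ C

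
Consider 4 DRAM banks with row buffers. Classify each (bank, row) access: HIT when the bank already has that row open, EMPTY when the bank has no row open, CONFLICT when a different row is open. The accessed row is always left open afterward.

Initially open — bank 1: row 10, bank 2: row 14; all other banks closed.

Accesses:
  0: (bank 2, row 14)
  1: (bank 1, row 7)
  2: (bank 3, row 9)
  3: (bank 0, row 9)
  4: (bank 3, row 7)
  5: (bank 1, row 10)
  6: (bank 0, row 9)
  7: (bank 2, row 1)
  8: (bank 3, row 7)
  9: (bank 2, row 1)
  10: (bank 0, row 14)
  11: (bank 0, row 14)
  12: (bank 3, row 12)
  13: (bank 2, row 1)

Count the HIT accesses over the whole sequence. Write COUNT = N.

#0 (2,14) H  (was 14)
#1 (1,7) C  (was 10)
#2 (3,9) E
#3 (0,9) E
#4 (3,7) C  (was 9)
#5 (1,10) C  (was 7)
#6 (0,9) H  (was 9)
#7 (2,1) C  (was 14)
#8 (3,7) H  (was 7)
#9 (2,1) H  (was 1)
#10 (0,14) C  (was 9)
#11 (0,14) H  (was 14)
#12 (3,12) C  (was 7)
#13 (2,1) H  (was 1)

COUNT = 6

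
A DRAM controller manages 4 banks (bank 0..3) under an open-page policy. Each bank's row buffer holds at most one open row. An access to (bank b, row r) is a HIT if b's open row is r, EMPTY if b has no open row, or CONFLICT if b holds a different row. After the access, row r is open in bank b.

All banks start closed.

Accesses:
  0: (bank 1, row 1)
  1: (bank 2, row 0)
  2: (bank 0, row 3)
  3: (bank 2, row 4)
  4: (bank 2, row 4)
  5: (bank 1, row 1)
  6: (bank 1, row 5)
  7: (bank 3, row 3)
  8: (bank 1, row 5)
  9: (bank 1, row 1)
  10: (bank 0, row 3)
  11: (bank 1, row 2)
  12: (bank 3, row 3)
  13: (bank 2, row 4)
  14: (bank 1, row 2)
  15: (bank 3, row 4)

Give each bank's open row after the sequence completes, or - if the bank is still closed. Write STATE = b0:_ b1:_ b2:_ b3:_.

STATE = b0:3 b1:2 b2:4 b3:4

#0 (1,1) E
#1 (2,0) E
#2 (0,3) E
#3 (2,4) C  (was 0)
#4 (2,4) H  (was 4)
#5 (1,1) H  (was 1)
#6 (1,5) C  (was 1)
#7 (3,3) E
#8 (1,5) H  (was 5)
#9 (1,1) C  (was 5)
#10 (0,3) H  (was 3)
#11 (1,2) C  (was 1)
#12 (3,3) H  (was 3)
#13 (2,4) H  (was 4)
#14 (1,2) H  (was 2)
#15 (3,4) C  (was 3)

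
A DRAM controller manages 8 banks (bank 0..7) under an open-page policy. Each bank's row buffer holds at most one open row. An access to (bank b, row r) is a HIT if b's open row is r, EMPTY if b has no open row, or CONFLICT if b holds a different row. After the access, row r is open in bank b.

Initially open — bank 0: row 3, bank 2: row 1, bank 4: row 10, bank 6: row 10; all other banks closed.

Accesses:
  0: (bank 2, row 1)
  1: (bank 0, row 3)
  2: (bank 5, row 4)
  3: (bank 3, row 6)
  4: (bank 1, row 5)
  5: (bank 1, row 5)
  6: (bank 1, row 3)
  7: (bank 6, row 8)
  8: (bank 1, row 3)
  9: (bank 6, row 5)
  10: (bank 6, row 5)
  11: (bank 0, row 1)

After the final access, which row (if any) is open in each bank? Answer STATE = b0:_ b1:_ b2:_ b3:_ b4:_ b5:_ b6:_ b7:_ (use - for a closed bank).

STATE = b0:1 b1:3 b2:1 b3:6 b4:10 b5:4 b6:5 b7:-

step 0: bank2 1->1 [HIT]
step 1: bank0 3->3 [HIT]
step 2: bank5 None->4 [EMPTY]
step 3: bank3 None->6 [EMPTY]
step 4: bank1 None->5 [EMPTY]
step 5: bank1 5->5 [HIT]
step 6: bank1 5->3 [CONFLICT]
step 7: bank6 10->8 [CONFLICT]
step 8: bank1 3->3 [HIT]
step 9: bank6 8->5 [CONFLICT]
step 10: bank6 5->5 [HIT]
step 11: bank0 3->1 [CONFLICT]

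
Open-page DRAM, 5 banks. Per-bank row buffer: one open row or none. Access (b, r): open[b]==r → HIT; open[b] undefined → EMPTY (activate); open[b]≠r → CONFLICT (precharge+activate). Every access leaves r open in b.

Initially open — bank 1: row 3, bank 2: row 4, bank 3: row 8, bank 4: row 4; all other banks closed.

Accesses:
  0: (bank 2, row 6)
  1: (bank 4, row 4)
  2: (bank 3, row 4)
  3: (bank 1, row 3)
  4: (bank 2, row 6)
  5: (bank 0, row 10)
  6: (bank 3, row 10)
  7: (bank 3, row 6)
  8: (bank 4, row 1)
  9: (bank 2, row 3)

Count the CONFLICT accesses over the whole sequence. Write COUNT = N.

COUNT = 6

#0 (2,6) C  (was 4)
#1 (4,4) H  (was 4)
#2 (3,4) C  (was 8)
#3 (1,3) H  (was 3)
#4 (2,6) H  (was 6)
#5 (0,10) E
#6 (3,10) C  (was 4)
#7 (3,6) C  (was 10)
#8 (4,1) C  (was 4)
#9 (2,3) C  (was 6)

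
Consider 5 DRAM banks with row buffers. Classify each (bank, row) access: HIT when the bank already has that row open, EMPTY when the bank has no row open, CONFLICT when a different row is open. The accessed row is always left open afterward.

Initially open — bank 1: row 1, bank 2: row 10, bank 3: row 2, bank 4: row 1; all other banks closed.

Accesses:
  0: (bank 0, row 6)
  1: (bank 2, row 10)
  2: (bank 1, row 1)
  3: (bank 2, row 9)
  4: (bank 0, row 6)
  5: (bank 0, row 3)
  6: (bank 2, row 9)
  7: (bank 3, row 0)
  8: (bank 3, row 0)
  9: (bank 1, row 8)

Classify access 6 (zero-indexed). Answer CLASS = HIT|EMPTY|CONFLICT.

0: bank 0 row 6 — prev None → EMPTY
1: bank 2 row 10 — prev 10 → HIT
2: bank 1 row 1 — prev 1 → HIT
3: bank 2 row 9 — prev 10 → CONFLICT
4: bank 0 row 6 — prev 6 → HIT
5: bank 0 row 3 — prev 6 → CONFLICT
6: bank 2 row 9 — prev 9 → HIT
7: bank 3 row 0 — prev 2 → CONFLICT
8: bank 3 row 0 — prev 0 → HIT
9: bank 1 row 8 — prev 1 → CONFLICT

CLASS = HIT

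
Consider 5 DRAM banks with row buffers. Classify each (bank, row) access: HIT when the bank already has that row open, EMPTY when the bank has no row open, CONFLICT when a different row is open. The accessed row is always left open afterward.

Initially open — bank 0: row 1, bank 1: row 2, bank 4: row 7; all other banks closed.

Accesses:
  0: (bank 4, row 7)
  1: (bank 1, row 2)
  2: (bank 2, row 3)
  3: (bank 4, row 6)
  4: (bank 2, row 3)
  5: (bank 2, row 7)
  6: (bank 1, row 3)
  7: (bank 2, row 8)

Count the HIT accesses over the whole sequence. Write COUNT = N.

step 0: bank4 7->7 [HIT]
step 1: bank1 2->2 [HIT]
step 2: bank2 None->3 [EMPTY]
step 3: bank4 7->6 [CONFLICT]
step 4: bank2 3->3 [HIT]
step 5: bank2 3->7 [CONFLICT]
step 6: bank1 2->3 [CONFLICT]
step 7: bank2 7->8 [CONFLICT]

COUNT = 3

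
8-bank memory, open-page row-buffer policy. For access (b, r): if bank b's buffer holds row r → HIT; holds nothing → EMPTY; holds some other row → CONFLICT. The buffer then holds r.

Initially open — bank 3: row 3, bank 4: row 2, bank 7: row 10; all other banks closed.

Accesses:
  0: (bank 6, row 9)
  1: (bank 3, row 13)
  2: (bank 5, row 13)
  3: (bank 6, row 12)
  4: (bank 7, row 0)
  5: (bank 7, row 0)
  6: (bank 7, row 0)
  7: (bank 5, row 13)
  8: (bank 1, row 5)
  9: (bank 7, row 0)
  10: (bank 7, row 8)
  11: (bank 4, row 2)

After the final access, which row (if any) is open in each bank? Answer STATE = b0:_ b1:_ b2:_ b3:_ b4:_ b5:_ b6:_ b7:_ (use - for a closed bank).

STATE = b0:- b1:5 b2:- b3:13 b4:2 b5:13 b6:12 b7:8

#0 (6,9) E
#1 (3,13) C  (was 3)
#2 (5,13) E
#3 (6,12) C  (was 9)
#4 (7,0) C  (was 10)
#5 (7,0) H  (was 0)
#6 (7,0) H  (was 0)
#7 (5,13) H  (was 13)
#8 (1,5) E
#9 (7,0) H  (was 0)
#10 (7,8) C  (was 0)
#11 (4,2) H  (was 2)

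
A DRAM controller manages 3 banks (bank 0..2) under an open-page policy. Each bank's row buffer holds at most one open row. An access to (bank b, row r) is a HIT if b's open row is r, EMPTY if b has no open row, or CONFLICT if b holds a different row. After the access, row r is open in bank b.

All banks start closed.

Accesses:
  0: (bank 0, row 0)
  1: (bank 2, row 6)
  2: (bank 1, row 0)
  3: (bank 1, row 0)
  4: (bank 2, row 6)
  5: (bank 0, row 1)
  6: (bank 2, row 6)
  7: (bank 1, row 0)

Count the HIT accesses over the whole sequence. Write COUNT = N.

COUNT = 4

0: bank 0 row 0 — prev None → EMPTY
1: bank 2 row 6 — prev None → EMPTY
2: bank 1 row 0 — prev None → EMPTY
3: bank 1 row 0 — prev 0 → HIT
4: bank 2 row 6 — prev 6 → HIT
5: bank 0 row 1 — prev 0 → CONFLICT
6: bank 2 row 6 — prev 6 → HIT
7: bank 1 row 0 — prev 0 → HIT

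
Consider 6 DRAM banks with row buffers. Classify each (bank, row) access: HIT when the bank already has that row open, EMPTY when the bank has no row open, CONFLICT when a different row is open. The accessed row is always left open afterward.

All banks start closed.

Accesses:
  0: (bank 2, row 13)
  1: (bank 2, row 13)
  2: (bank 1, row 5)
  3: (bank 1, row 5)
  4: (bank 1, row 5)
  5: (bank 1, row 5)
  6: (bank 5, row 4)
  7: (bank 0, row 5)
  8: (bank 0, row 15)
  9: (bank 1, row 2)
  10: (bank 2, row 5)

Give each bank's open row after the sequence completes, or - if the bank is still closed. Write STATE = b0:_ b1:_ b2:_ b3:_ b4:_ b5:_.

STATE = b0:15 b1:2 b2:5 b3:- b4:- b5:4

  [0] b2 r13: no row ⇒ E
  [1] b2 r13: had r13 ⇒ H
  [2] b1 r5: no row ⇒ E
  [3] b1 r5: had r5 ⇒ H
  [4] b1 r5: had r5 ⇒ H
  [5] b1 r5: had r5 ⇒ H
  [6] b5 r4: no row ⇒ E
  [7] b0 r5: no row ⇒ E
  [8] b0 r15: had r5 ⇒ C
  [9] b1 r2: had r5 ⇒ C
  [10] b2 r5: had r13 ⇒ C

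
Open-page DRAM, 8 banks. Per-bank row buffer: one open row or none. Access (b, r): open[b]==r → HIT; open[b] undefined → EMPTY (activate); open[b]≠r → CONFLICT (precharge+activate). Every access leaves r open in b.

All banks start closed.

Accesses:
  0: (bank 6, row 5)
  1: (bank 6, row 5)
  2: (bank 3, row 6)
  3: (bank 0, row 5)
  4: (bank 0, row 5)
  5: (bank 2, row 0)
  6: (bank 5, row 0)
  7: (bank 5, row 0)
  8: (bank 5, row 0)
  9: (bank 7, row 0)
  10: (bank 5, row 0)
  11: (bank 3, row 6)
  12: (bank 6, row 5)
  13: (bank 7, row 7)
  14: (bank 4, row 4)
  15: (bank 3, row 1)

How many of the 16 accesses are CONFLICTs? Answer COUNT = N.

0: bank 6 row 5 — prev None → EMPTY
1: bank 6 row 5 — prev 5 → HIT
2: bank 3 row 6 — prev None → EMPTY
3: bank 0 row 5 — prev None → EMPTY
4: bank 0 row 5 — prev 5 → HIT
5: bank 2 row 0 — prev None → EMPTY
6: bank 5 row 0 — prev None → EMPTY
7: bank 5 row 0 — prev 0 → HIT
8: bank 5 row 0 — prev 0 → HIT
9: bank 7 row 0 — prev None → EMPTY
10: bank 5 row 0 — prev 0 → HIT
11: bank 3 row 6 — prev 6 → HIT
12: bank 6 row 5 — prev 5 → HIT
13: bank 7 row 7 — prev 0 → CONFLICT
14: bank 4 row 4 — prev None → EMPTY
15: bank 3 row 1 — prev 6 → CONFLICT

COUNT = 2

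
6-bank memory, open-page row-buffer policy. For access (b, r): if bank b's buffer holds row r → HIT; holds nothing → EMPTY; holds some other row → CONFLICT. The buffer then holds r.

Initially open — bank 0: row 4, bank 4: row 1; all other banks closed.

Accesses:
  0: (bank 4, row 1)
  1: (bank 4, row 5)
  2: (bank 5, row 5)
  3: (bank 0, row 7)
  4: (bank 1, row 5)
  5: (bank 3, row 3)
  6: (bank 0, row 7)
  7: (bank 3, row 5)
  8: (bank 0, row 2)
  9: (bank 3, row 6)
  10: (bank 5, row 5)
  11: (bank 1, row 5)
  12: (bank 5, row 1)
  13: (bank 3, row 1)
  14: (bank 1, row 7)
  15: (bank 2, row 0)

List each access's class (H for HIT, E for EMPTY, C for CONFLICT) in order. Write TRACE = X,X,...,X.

  [0] b4 r1: had r1 ⇒ H
  [1] b4 r5: had r1 ⇒ C
  [2] b5 r5: no row ⇒ E
  [3] b0 r7: had r4 ⇒ C
  [4] b1 r5: no row ⇒ E
  [5] b3 r3: no row ⇒ E
  [6] b0 r7: had r7 ⇒ H
  [7] b3 r5: had r3 ⇒ C
  [8] b0 r2: had r7 ⇒ C
  [9] b3 r6: had r5 ⇒ C
  [10] b5 r5: had r5 ⇒ H
  [11] b1 r5: had r5 ⇒ H
  [12] b5 r1: had r5 ⇒ C
  [13] b3 r1: had r6 ⇒ C
  [14] b1 r7: had r5 ⇒ C
  [15] b2 r0: no row ⇒ E

TRACE = H,C,E,C,E,E,H,C,C,C,H,H,C,C,C,E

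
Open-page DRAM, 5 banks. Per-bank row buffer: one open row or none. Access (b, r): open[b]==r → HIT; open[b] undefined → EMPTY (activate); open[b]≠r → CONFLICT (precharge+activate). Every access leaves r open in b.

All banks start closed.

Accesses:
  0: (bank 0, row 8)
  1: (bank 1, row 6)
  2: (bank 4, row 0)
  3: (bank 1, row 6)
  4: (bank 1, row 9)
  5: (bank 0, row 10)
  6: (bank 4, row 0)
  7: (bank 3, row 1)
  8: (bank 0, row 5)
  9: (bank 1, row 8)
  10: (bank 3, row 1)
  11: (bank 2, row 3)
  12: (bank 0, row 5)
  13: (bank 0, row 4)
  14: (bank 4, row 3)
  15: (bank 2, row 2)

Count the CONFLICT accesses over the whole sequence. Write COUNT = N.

step 0: bank0 None->8 [EMPTY]
step 1: bank1 None->6 [EMPTY]
step 2: bank4 None->0 [EMPTY]
step 3: bank1 6->6 [HIT]
step 4: bank1 6->9 [CONFLICT]
step 5: bank0 8->10 [CONFLICT]
step 6: bank4 0->0 [HIT]
step 7: bank3 None->1 [EMPTY]
step 8: bank0 10->5 [CONFLICT]
step 9: bank1 9->8 [CONFLICT]
step 10: bank3 1->1 [HIT]
step 11: bank2 None->3 [EMPTY]
step 12: bank0 5->5 [HIT]
step 13: bank0 5->4 [CONFLICT]
step 14: bank4 0->3 [CONFLICT]
step 15: bank2 3->2 [CONFLICT]

COUNT = 7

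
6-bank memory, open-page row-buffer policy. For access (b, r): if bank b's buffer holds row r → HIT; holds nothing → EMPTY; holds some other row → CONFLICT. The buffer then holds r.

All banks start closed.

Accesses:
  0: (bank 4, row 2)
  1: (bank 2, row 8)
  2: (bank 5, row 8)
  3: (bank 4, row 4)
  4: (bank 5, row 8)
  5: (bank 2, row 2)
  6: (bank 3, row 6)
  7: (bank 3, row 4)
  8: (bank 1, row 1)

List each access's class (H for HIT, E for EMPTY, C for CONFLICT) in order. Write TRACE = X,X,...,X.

TRACE = E,E,E,C,H,C,E,C,E

0: bank 4 row 2 — prev None → EMPTY
1: bank 2 row 8 — prev None → EMPTY
2: bank 5 row 8 — prev None → EMPTY
3: bank 4 row 4 — prev 2 → CONFLICT
4: bank 5 row 8 — prev 8 → HIT
5: bank 2 row 2 — prev 8 → CONFLICT
6: bank 3 row 6 — prev None → EMPTY
7: bank 3 row 4 — prev 6 → CONFLICT
8: bank 1 row 1 — prev None → EMPTY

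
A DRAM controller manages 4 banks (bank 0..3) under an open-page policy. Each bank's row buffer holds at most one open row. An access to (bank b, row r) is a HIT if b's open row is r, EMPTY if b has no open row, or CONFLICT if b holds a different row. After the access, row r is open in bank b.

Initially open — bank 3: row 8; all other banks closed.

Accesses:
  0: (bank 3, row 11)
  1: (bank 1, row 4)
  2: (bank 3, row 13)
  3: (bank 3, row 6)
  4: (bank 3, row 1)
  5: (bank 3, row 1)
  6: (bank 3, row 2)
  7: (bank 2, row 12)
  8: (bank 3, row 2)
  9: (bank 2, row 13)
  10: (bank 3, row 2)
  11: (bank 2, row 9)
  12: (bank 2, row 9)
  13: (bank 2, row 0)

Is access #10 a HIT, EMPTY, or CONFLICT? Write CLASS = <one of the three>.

  [0] b3 r11: had r8 ⇒ C
  [1] b1 r4: no row ⇒ E
  [2] b3 r13: had r11 ⇒ C
  [3] b3 r6: had r13 ⇒ C
  [4] b3 r1: had r6 ⇒ C
  [5] b3 r1: had r1 ⇒ H
  [6] b3 r2: had r1 ⇒ C
  [7] b2 r12: no row ⇒ E
  [8] b3 r2: had r2 ⇒ H
  [9] b2 r13: had r12 ⇒ C
  [10] b3 r2: had r2 ⇒ H
  [11] b2 r9: had r13 ⇒ C
  [12] b2 r9: had r9 ⇒ H
  [13] b2 r0: had r9 ⇒ C

CLASS = HIT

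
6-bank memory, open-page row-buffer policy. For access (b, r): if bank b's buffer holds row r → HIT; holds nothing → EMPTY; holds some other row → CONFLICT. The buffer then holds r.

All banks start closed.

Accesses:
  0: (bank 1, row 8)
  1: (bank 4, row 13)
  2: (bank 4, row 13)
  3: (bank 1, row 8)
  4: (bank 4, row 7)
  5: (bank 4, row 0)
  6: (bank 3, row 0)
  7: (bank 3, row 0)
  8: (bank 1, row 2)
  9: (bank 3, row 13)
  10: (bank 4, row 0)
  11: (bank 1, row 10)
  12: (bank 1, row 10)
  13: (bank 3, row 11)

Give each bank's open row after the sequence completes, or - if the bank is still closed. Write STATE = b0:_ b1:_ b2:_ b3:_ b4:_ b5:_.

STATE = b0:- b1:10 b2:- b3:11 b4:0 b5:-

  [0] b1 r8: no row ⇒ E
  [1] b4 r13: no row ⇒ E
  [2] b4 r13: had r13 ⇒ H
  [3] b1 r8: had r8 ⇒ H
  [4] b4 r7: had r13 ⇒ C
  [5] b4 r0: had r7 ⇒ C
  [6] b3 r0: no row ⇒ E
  [7] b3 r0: had r0 ⇒ H
  [8] b1 r2: had r8 ⇒ C
  [9] b3 r13: had r0 ⇒ C
  [10] b4 r0: had r0 ⇒ H
  [11] b1 r10: had r2 ⇒ C
  [12] b1 r10: had r10 ⇒ H
  [13] b3 r11: had r13 ⇒ C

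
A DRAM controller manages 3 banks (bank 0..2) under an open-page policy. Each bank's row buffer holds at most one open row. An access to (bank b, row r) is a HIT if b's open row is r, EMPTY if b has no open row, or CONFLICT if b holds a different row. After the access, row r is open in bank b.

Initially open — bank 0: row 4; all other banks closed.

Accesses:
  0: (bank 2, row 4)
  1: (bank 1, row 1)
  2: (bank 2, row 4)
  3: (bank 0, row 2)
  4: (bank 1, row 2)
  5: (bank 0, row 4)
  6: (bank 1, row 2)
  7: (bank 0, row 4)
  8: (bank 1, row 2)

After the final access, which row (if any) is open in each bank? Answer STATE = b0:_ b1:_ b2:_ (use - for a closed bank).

STATE = b0:4 b1:2 b2:4

#0 (2,4) E
#1 (1,1) E
#2 (2,4) H  (was 4)
#3 (0,2) C  (was 4)
#4 (1,2) C  (was 1)
#5 (0,4) C  (was 2)
#6 (1,2) H  (was 2)
#7 (0,4) H  (was 4)
#8 (1,2) H  (was 2)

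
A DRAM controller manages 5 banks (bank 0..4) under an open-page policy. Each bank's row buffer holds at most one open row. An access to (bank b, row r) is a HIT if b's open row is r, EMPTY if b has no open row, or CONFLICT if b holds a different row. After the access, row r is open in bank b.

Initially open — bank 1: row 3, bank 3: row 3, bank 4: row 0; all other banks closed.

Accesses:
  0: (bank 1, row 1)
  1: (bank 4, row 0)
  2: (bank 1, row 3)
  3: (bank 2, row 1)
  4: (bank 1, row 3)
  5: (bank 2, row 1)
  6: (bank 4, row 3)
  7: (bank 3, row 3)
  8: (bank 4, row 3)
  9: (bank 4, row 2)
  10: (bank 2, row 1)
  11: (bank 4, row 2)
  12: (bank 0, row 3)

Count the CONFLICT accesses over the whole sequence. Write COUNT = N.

#0 (1,1) C  (was 3)
#1 (4,0) H  (was 0)
#2 (1,3) C  (was 1)
#3 (2,1) E
#4 (1,3) H  (was 3)
#5 (2,1) H  (was 1)
#6 (4,3) C  (was 0)
#7 (3,3) H  (was 3)
#8 (4,3) H  (was 3)
#9 (4,2) C  (was 3)
#10 (2,1) H  (was 1)
#11 (4,2) H  (was 2)
#12 (0,3) E

COUNT = 4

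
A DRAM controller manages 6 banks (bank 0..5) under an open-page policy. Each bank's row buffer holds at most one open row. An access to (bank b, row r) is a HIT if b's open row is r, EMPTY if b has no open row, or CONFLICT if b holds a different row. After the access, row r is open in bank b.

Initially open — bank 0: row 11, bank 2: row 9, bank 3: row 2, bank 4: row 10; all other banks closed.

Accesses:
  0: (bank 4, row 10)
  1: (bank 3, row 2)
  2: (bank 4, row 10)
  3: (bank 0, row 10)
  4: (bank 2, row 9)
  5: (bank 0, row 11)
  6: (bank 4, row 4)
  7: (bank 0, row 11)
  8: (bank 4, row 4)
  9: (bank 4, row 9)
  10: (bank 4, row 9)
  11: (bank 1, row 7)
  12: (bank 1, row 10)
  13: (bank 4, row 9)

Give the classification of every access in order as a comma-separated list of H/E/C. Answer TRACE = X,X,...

  [0] b4 r10: had r10 ⇒ H
  [1] b3 r2: had r2 ⇒ H
  [2] b4 r10: had r10 ⇒ H
  [3] b0 r10: had r11 ⇒ C
  [4] b2 r9: had r9 ⇒ H
  [5] b0 r11: had r10 ⇒ C
  [6] b4 r4: had r10 ⇒ C
  [7] b0 r11: had r11 ⇒ H
  [8] b4 r4: had r4 ⇒ H
  [9] b4 r9: had r4 ⇒ C
  [10] b4 r9: had r9 ⇒ H
  [11] b1 r7: no row ⇒ E
  [12] b1 r10: had r7 ⇒ C
  [13] b4 r9: had r9 ⇒ H

TRACE = H,H,H,C,H,C,C,H,H,C,H,E,C,H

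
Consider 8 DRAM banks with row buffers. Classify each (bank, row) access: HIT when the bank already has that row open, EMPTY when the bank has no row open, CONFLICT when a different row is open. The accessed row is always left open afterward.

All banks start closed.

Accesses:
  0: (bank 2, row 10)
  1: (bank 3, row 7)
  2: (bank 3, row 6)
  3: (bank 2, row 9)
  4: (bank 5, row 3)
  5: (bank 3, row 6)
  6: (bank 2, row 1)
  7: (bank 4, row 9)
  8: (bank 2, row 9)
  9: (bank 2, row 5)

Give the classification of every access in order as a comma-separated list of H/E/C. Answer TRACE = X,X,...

TRACE = E,E,C,C,E,H,C,E,C,C

step 0: bank2 None->10 [EMPTY]
step 1: bank3 None->7 [EMPTY]
step 2: bank3 7->6 [CONFLICT]
step 3: bank2 10->9 [CONFLICT]
step 4: bank5 None->3 [EMPTY]
step 5: bank3 6->6 [HIT]
step 6: bank2 9->1 [CONFLICT]
step 7: bank4 None->9 [EMPTY]
step 8: bank2 1->9 [CONFLICT]
step 9: bank2 9->5 [CONFLICT]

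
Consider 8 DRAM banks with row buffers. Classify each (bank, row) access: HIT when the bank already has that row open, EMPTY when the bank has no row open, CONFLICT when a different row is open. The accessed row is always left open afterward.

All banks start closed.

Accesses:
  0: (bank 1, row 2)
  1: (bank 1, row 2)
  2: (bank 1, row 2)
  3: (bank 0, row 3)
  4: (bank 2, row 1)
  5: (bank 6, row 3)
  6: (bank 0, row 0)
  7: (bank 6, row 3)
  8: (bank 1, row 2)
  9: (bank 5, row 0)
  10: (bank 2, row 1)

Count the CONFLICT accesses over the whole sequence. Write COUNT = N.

step 0: bank1 None->2 [EMPTY]
step 1: bank1 2->2 [HIT]
step 2: bank1 2->2 [HIT]
step 3: bank0 None->3 [EMPTY]
step 4: bank2 None->1 [EMPTY]
step 5: bank6 None->3 [EMPTY]
step 6: bank0 3->0 [CONFLICT]
step 7: bank6 3->3 [HIT]
step 8: bank1 2->2 [HIT]
step 9: bank5 None->0 [EMPTY]
step 10: bank2 1->1 [HIT]

COUNT = 1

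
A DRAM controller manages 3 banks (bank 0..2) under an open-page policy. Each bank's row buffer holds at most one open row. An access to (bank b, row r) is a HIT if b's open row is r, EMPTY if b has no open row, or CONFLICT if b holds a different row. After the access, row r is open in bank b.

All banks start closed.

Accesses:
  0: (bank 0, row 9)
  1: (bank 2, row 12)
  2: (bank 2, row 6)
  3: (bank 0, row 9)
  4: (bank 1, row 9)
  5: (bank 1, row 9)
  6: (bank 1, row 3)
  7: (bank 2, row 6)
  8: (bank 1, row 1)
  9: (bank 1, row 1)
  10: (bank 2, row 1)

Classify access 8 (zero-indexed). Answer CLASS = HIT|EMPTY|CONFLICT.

#0 (0,9) E
#1 (2,12) E
#2 (2,6) C  (was 12)
#3 (0,9) H  (was 9)
#4 (1,9) E
#5 (1,9) H  (was 9)
#6 (1,3) C  (was 9)
#7 (2,6) H  (was 6)
#8 (1,1) C  (was 3)
#9 (1,1) H  (was 1)
#10 (2,1) C  (was 6)

CLASS = CONFLICT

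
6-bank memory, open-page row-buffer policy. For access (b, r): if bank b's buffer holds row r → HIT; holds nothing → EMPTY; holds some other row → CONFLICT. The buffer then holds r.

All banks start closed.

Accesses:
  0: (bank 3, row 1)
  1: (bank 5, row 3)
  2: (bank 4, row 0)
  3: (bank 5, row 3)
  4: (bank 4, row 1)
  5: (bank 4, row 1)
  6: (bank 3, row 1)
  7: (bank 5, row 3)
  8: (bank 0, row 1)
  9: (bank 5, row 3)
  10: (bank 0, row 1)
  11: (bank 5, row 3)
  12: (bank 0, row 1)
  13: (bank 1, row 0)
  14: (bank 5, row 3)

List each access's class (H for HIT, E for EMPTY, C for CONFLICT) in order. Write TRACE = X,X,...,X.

0: bank 3 row 1 — prev None → EMPTY
1: bank 5 row 3 — prev None → EMPTY
2: bank 4 row 0 — prev None → EMPTY
3: bank 5 row 3 — prev 3 → HIT
4: bank 4 row 1 — prev 0 → CONFLICT
5: bank 4 row 1 — prev 1 → HIT
6: bank 3 row 1 — prev 1 → HIT
7: bank 5 row 3 — prev 3 → HIT
8: bank 0 row 1 — prev None → EMPTY
9: bank 5 row 3 — prev 3 → HIT
10: bank 0 row 1 — prev 1 → HIT
11: bank 5 row 3 — prev 3 → HIT
12: bank 0 row 1 — prev 1 → HIT
13: bank 1 row 0 — prev None → EMPTY
14: bank 5 row 3 — prev 3 → HIT

TRACE = E,E,E,H,C,H,H,H,E,H,H,H,H,E,H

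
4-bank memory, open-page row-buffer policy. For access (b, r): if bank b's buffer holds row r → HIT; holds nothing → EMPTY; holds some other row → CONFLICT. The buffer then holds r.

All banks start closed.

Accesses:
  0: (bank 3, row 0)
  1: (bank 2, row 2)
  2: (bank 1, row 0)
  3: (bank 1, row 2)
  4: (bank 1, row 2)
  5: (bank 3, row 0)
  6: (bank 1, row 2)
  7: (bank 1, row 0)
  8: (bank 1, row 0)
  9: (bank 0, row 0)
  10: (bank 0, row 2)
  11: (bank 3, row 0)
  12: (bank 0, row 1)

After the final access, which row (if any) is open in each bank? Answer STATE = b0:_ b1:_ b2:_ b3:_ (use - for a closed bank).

STATE = b0:1 b1:0 b2:2 b3:0

#0 (3,0) E
#1 (2,2) E
#2 (1,0) E
#3 (1,2) C  (was 0)
#4 (1,2) H  (was 2)
#5 (3,0) H  (was 0)
#6 (1,2) H  (was 2)
#7 (1,0) C  (was 2)
#8 (1,0) H  (was 0)
#9 (0,0) E
#10 (0,2) C  (was 0)
#11 (3,0) H  (was 0)
#12 (0,1) C  (was 2)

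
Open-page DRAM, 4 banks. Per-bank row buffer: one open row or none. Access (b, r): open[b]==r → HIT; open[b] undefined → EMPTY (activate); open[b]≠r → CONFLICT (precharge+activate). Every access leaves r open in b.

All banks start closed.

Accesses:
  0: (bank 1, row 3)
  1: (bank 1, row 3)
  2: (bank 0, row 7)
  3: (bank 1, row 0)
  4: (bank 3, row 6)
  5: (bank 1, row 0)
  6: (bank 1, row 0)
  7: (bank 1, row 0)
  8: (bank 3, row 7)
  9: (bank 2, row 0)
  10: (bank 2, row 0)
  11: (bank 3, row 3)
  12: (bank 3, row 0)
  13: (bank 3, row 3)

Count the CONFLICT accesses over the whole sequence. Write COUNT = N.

0: bank 1 row 3 — prev None → EMPTY
1: bank 1 row 3 — prev 3 → HIT
2: bank 0 row 7 — prev None → EMPTY
3: bank 1 row 0 — prev 3 → CONFLICT
4: bank 3 row 6 — prev None → EMPTY
5: bank 1 row 0 — prev 0 → HIT
6: bank 1 row 0 — prev 0 → HIT
7: bank 1 row 0 — prev 0 → HIT
8: bank 3 row 7 — prev 6 → CONFLICT
9: bank 2 row 0 — prev None → EMPTY
10: bank 2 row 0 — prev 0 → HIT
11: bank 3 row 3 — prev 7 → CONFLICT
12: bank 3 row 0 — prev 3 → CONFLICT
13: bank 3 row 3 — prev 0 → CONFLICT

COUNT = 5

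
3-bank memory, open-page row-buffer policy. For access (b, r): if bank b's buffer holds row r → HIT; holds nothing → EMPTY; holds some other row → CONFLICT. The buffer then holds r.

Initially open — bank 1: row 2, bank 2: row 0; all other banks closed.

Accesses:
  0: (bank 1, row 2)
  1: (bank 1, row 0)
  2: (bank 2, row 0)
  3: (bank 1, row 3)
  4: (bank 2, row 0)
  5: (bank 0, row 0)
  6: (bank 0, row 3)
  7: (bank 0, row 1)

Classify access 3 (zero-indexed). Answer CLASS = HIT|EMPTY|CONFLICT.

  [0] b1 r2: had r2 ⇒ H
  [1] b1 r0: had r2 ⇒ C
  [2] b2 r0: had r0 ⇒ H
  [3] b1 r3: had r0 ⇒ C
  [4] b2 r0: had r0 ⇒ H
  [5] b0 r0: no row ⇒ E
  [6] b0 r3: had r0 ⇒ C
  [7] b0 r1: had r3 ⇒ C

CLASS = CONFLICT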